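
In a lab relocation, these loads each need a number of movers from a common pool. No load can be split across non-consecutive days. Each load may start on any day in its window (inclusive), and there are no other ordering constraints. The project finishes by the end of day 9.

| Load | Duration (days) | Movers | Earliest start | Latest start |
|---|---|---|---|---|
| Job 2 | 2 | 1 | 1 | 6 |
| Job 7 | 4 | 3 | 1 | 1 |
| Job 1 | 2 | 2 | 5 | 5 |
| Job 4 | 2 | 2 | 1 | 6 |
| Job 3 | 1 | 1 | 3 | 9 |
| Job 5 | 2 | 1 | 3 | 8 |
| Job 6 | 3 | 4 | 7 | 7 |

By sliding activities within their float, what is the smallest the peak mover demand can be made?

Early-start (Job 2@1, Job 7@1, Job 1@5, Job 4@1, Job 3@3, Job 5@3, Job 6@7) gives peak 6: d1:6  d2:6  d3:5  d4:4  d5:2  d6:2  d7:4  d8:4  d9:4.
Shift Job 4→3, Job 3→5, Job 5→5.
Schedule Job 2@1, Job 7@1, Job 1@5, Job 4@3, Job 3@5, Job 5@5, Job 6@7: d1:4  d2:4  d3:5  d4:5  d5:4  d6:3  d7:4  d8:4  d9:4 — peak 5.
Total mover-days = 37 over 9 days ⇒ peak ≥ ⌈37/9⌉ = 5, so 5 is optimal.

5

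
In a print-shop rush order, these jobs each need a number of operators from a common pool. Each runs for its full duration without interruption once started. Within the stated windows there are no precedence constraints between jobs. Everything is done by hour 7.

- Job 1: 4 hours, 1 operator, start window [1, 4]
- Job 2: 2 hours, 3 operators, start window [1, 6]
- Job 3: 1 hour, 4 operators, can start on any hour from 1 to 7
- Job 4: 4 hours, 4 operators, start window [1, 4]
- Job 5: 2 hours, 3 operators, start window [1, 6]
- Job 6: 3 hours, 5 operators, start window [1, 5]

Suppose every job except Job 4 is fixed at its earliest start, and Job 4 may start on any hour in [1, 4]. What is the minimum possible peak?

Job 4@1: h1:20  h2:16  h3:10  h4:5  h5:0  h6:0  h7:0 → peak 20
Job 4@2: h1:16  h2:16  h3:10  h4:5  h5:4  h6:0  h7:0 → peak 16
Job 4@3: h1:16  h2:12  h3:10  h4:5  h5:4  h6:4  h7:0 → peak 16
Job 4@4: h1:16  h2:12  h3:6  h4:5  h5:4  h6:4  h7:4 → peak 16
Best is Job 4@2, peak 16.

16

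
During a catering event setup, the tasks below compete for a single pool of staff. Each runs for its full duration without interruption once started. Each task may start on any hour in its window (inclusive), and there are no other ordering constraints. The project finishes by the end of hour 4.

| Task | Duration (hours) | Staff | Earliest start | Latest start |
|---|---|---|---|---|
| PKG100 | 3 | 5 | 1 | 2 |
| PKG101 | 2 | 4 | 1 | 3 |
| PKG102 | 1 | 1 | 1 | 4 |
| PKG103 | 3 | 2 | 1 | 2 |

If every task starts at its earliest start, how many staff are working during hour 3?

7

At early start, hour 3 has: PKG100, PKG103.
Demand: 5 + 2 = 7.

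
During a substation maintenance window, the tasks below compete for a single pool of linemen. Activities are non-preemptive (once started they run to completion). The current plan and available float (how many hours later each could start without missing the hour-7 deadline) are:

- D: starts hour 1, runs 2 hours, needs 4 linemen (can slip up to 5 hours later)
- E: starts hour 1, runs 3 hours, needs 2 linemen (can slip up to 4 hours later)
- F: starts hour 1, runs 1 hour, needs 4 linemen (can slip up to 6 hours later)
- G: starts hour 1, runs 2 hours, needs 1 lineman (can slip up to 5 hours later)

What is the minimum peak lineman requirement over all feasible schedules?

4

Early-start (D@1, E@1, F@1, G@1) gives peak 11: h1:11  h2:7  h3:2  h4:0  h5:0  h6:0  h7:0.
Shift E→3, F→6, G→3.
Schedule D@1, E@3, F@6, G@3: h1:4  h2:4  h3:3  h4:3  h5:2  h6:4  h7:0 — peak 4.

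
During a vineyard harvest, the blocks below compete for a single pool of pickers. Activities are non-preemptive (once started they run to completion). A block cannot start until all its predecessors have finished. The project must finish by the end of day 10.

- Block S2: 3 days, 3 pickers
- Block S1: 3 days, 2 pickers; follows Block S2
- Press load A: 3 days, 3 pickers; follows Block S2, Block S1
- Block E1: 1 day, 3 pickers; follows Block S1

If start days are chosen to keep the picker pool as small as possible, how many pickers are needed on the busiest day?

3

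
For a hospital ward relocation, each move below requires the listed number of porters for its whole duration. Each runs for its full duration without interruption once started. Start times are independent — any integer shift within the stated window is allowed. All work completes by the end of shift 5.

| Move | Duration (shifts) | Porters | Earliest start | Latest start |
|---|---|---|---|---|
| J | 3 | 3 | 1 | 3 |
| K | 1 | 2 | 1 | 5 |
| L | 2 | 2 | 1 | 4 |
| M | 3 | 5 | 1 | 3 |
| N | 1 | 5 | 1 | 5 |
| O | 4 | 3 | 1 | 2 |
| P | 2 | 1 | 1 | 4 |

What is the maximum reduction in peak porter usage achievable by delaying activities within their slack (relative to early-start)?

10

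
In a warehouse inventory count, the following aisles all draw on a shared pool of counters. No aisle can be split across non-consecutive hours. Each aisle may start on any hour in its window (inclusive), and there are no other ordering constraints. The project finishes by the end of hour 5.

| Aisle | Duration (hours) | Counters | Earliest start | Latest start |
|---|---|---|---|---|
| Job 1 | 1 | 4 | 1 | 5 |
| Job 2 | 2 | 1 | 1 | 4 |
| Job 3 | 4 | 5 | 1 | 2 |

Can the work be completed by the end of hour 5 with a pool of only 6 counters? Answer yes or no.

Schedule Job 1@1, Job 2@1, Job 3@2: h1:5  h2:6  h3:5  h4:5  h5:5 — peak 6 ≤ 6.

yes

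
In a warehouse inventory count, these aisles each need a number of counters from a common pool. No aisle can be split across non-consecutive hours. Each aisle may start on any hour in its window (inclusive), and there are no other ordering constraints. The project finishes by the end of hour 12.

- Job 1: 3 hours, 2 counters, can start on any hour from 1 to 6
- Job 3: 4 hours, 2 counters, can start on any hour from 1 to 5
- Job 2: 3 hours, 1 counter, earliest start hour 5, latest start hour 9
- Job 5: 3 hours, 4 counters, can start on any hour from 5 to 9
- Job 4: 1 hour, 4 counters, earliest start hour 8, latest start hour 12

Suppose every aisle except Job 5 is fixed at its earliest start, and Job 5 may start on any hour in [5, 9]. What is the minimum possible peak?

Job 5@5: h1:4  h2:4  h3:4  h4:2  h5:5  h6:5  h7:5  h8:4  h9:0  h10:0  h11:0  h12:0 → peak 5
Job 5@6: h1:4  h2:4  h3:4  h4:2  h5:1  h6:5  h7:5  h8:8  h9:0  h10:0  h11:0  h12:0 → peak 8
Job 5@7: h1:4  h2:4  h3:4  h4:2  h5:1  h6:1  h7:5  h8:8  h9:4  h10:0  h11:0  h12:0 → peak 8
Job 5@8: h1:4  h2:4  h3:4  h4:2  h5:1  h6:1  h7:1  h8:8  h9:4  h10:4  h11:0  h12:0 → peak 8
Job 5@9: h1:4  h2:4  h3:4  h4:2  h5:1  h6:1  h7:1  h8:4  h9:4  h10:4  h11:4  h12:0 → peak 4
Best is Job 5@9, peak 4.

4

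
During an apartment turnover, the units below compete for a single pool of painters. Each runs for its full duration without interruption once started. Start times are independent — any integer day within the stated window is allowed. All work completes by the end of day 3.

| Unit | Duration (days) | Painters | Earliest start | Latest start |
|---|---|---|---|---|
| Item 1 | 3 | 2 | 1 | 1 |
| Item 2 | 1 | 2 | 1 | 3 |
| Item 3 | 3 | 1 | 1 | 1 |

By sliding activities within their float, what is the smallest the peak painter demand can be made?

Schedule Item 1@1, Item 2@1, Item 3@1: d1:5  d2:3  d3:3 — peak 5.
No arrangement of the 3 feasible schedules does better.

5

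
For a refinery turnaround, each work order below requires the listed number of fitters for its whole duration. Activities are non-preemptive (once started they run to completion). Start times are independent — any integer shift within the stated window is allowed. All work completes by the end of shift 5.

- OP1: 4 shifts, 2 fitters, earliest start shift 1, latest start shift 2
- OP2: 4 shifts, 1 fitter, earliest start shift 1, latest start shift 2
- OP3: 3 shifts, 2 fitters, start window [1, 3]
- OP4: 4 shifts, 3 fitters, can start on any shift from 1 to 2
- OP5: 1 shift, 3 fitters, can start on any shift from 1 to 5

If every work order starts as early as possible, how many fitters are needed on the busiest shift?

11

Early-start schedule: OP1@1, OP2@1, OP3@1, OP4@1, OP5@1.
Load per shift: shift 1: 11, shift 2: 8, shift 3: 8, shift 4: 6, shift 5: 0.
Peak is 11.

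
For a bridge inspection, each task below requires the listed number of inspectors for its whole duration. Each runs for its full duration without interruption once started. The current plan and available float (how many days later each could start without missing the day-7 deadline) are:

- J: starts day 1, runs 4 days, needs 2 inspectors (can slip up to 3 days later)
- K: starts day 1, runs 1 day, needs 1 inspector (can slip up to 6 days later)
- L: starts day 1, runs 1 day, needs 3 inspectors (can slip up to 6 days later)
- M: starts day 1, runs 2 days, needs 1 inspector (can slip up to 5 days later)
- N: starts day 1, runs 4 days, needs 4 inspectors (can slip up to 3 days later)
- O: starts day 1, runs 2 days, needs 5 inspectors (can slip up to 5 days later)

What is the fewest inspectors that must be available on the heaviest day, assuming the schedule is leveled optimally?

6

Early-start (J@1, K@1, L@1, M@1, N@1, O@1) gives peak 16: d1:16  d2:12  d3:6  d4:6  d5:0  d6:0  d7:0.
Shift M→5, N→2, O→6.
Schedule J@1, K@1, L@1, M@5, N@2, O@6: d1:6  d2:6  d3:6  d4:6  d5:5  d6:6  d7:5 — peak 6.
Total inspector-days = 40 over 7 days ⇒ peak ≥ ⌈40/7⌉ = 6, so 6 is optimal.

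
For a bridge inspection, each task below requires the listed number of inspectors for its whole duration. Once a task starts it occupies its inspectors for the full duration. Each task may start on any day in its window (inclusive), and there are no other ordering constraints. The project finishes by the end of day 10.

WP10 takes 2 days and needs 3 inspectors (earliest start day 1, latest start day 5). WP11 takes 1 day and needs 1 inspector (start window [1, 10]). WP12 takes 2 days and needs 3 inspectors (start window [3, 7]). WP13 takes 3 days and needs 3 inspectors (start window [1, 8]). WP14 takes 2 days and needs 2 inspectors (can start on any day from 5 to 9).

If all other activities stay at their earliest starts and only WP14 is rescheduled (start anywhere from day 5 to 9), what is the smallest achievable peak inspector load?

7

WP14@5: d1:7  d2:6  d3:6  d4:3  d5:2  d6:2  d7:0  d8:0  d9:0  d10:0 → peak 7
WP14@6: d1:7  d2:6  d3:6  d4:3  d5:0  d6:2  d7:2  d8:0  d9:0  d10:0 → peak 7
WP14@7: d1:7  d2:6  d3:6  d4:3  d5:0  d6:0  d7:2  d8:2  d9:0  d10:0 → peak 7
WP14@8: d1:7  d2:6  d3:6  d4:3  d5:0  d6:0  d7:0  d8:2  d9:2  d10:0 → peak 7
WP14@9: d1:7  d2:6  d3:6  d4:3  d5:0  d6:0  d7:0  d8:0  d9:2  d10:2 → peak 7
Best is WP14@5, peak 7.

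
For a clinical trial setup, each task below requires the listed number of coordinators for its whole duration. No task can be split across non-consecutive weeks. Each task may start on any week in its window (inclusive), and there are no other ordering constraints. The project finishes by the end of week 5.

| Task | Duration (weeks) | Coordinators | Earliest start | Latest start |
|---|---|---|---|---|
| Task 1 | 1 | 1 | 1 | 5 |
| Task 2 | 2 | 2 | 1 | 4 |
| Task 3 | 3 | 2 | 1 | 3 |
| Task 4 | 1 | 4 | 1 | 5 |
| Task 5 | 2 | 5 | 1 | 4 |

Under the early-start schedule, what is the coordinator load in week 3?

2

At early start, week 3 has: Task 3.
Demand: 2 = 2.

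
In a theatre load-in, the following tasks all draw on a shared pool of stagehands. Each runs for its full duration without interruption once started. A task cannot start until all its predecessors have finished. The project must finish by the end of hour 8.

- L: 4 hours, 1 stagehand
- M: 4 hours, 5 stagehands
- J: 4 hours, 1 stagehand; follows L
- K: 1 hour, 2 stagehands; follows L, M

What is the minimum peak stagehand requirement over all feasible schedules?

6

Schedule L@1, M@1, J@5, K@5: h1:6  h2:6  h3:6  h4:6  h5:3  h6:1  h7:1  h8:1 — peak 6.
No arrangement of the 10 feasible schedules does better.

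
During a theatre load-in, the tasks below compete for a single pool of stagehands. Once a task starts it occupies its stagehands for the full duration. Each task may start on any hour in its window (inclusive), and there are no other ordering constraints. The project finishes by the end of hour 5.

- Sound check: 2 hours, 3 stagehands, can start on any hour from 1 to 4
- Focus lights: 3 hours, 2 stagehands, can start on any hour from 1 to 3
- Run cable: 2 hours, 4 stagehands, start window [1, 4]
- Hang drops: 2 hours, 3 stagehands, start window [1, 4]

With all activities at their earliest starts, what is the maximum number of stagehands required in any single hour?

12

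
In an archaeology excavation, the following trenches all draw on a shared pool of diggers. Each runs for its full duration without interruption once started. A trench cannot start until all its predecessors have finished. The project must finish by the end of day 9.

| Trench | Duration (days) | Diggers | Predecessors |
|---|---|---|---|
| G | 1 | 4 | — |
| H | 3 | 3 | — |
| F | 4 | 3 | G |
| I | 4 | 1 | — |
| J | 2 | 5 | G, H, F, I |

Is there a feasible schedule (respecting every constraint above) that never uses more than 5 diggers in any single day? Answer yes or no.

no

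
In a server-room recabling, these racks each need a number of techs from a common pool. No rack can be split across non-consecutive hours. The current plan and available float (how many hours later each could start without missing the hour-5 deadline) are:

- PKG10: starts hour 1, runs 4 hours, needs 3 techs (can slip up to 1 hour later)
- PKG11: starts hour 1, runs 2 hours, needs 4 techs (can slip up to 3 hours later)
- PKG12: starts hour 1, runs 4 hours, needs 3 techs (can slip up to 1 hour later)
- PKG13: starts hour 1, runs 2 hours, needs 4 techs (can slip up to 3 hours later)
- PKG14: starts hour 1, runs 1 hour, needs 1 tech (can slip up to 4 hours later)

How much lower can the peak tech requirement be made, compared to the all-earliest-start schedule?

Early-start peak: h1:15  h2:14  h3:6  h4:6  h5:0 ⇒ 15.
Leveled (PKG10@1, PKG11@1, PKG12@1, PKG13@3, PKG14@5): h1:10  h2:10  h3:10  h4:10  h5:1 ⇒ 10.
Reduction 15 − 10 = 5.

5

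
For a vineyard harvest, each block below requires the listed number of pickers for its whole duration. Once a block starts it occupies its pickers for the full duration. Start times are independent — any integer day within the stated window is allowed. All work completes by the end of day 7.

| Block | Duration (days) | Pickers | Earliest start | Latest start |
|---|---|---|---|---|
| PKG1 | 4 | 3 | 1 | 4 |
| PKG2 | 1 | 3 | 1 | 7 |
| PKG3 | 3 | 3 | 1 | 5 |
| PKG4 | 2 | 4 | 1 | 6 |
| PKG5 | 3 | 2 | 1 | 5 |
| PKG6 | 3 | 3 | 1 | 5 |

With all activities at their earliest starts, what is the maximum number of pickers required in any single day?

Early-start schedule: PKG1@1, PKG2@1, PKG3@1, PKG4@1, PKG5@1, PKG6@1.
Load per day: day 1: 18, day 2: 15, day 3: 11, day 4: 3, day 5: 0, day 6: 0, day 7: 0.
Peak is 18.

18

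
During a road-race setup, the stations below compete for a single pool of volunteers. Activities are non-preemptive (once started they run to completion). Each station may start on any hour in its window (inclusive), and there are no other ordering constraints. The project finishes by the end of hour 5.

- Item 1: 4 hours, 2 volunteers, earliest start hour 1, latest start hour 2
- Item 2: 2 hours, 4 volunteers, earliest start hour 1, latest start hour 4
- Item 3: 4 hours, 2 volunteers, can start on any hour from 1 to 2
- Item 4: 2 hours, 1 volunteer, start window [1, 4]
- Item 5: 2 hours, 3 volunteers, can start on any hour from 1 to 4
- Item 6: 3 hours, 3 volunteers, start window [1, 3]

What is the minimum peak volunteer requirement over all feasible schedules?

Early-start (Item 1@1, Item 2@1, Item 3@1, Item 4@1, Item 5@1, Item 6@1) gives peak 15: h1:15  h2:15  h3:7  h4:4  h5:0.
Shift Item 5→3, Item 6→3.
Schedule Item 1@1, Item 2@1, Item 3@1, Item 4@1, Item 5@3, Item 6@3: h1:9  h2:9  h3:10  h4:10  h5:3 — peak 10.

10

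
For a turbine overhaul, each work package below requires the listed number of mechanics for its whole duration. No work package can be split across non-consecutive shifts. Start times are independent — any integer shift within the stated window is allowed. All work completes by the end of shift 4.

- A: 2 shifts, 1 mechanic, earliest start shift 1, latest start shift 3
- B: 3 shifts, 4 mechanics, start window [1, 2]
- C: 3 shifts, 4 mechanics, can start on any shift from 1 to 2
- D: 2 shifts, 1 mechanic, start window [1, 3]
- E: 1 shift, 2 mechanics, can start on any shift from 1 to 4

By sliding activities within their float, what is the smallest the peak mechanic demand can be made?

9

Early-start (A@1, B@1, C@1, D@1, E@1) gives peak 12: s1:12  s2:10  s3:8  s4:0.
Shift D→3, E→4.
Schedule A@1, B@1, C@1, D@3, E@4: s1:9  s2:9  s3:9  s4:3 — peak 9.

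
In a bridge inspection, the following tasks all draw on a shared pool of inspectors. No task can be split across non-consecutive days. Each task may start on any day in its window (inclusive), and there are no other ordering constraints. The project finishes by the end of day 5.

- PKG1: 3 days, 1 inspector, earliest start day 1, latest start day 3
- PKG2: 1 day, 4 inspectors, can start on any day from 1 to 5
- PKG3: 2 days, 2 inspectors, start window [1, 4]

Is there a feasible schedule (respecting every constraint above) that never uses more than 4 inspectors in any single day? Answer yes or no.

yes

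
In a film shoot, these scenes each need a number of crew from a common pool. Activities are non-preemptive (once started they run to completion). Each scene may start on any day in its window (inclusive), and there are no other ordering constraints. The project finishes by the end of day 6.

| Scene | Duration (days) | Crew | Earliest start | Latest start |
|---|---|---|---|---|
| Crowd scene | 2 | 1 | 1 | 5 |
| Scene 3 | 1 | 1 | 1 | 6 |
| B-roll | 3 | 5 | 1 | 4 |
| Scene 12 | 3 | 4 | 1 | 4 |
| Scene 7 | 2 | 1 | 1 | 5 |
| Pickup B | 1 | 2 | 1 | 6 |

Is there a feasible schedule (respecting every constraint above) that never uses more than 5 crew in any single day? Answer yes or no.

Total crew member-days = 34; over 6 days the average is 34/6 > 5, so some day must exceed 5.

no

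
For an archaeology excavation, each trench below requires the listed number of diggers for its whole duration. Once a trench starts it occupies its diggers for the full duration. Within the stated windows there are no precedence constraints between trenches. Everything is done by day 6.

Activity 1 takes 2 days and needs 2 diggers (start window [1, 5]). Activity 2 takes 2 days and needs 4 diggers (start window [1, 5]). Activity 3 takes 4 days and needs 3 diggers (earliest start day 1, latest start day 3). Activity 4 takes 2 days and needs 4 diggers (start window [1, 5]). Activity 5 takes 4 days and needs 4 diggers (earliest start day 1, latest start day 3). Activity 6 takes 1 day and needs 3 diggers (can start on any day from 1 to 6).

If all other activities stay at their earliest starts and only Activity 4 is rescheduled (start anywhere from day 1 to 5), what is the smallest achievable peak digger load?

16

Activity 4@1: d1:20  d2:17  d3:7  d4:7  d5:0  d6:0 → peak 20
Activity 4@2: d1:16  d2:17  d3:11  d4:7  d5:0  d6:0 → peak 17
Activity 4@3: d1:16  d2:13  d3:11  d4:11  d5:0  d6:0 → peak 16
Activity 4@4: d1:16  d2:13  d3:7  d4:11  d5:4  d6:0 → peak 16
Activity 4@5: d1:16  d2:13  d3:7  d4:7  d5:4  d6:4 → peak 16
Best is Activity 4@3, peak 16.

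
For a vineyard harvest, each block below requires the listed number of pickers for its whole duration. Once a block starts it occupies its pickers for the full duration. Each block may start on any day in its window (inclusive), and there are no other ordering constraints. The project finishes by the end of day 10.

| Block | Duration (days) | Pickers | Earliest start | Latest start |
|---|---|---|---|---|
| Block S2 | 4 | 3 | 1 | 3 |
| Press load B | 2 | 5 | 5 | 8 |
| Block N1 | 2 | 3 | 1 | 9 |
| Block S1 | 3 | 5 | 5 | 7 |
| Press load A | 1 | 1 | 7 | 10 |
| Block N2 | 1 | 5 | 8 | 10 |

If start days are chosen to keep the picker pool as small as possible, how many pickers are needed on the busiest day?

6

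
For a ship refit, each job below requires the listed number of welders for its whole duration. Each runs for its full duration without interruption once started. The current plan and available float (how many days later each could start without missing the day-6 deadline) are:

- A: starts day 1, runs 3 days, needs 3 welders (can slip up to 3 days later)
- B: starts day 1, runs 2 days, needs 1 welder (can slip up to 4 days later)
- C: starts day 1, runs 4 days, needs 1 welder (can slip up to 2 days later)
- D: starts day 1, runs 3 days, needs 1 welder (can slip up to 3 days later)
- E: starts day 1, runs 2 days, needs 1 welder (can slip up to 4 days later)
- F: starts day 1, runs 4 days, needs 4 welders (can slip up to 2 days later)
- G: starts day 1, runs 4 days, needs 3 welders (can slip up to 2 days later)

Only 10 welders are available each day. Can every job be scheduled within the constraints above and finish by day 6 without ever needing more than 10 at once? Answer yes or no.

The minimum achievable peak is 11; 10 < 11, so no feasible schedule stays within the cap.

no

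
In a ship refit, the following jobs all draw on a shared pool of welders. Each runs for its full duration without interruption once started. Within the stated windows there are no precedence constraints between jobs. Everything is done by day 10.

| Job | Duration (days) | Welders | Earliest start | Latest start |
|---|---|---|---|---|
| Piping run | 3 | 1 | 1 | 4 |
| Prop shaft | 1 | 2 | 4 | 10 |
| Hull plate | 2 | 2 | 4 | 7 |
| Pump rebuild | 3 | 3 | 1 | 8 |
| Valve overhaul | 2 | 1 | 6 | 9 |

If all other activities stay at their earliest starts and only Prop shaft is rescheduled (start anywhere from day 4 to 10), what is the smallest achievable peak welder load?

4

Prop shaft@4: d1:4  d2:4  d3:4  d4:4  d5:2  d6:1  d7:1  d8:0  d9:0  d10:0 → peak 4
Prop shaft@5: d1:4  d2:4  d3:4  d4:2  d5:4  d6:1  d7:1  d8:0  d9:0  d10:0 → peak 4
Prop shaft@6: d1:4  d2:4  d3:4  d4:2  d5:2  d6:3  d7:1  d8:0  d9:0  d10:0 → peak 4
Prop shaft@7: d1:4  d2:4  d3:4  d4:2  d5:2  d6:1  d7:3  d8:0  d9:0  d10:0 → peak 4
Prop shaft@8: d1:4  d2:4  d3:4  d4:2  d5:2  d6:1  d7:1  d8:2  d9:0  d10:0 → peak 4
Prop shaft@9: d1:4  d2:4  d3:4  d4:2  d5:2  d6:1  d7:1  d8:0  d9:2  d10:0 → peak 4
Prop shaft@10: d1:4  d2:4  d3:4  d4:2  d5:2  d6:1  d7:1  d8:0  d9:0  d10:2 → peak 4
Best is Prop shaft@4, peak 4.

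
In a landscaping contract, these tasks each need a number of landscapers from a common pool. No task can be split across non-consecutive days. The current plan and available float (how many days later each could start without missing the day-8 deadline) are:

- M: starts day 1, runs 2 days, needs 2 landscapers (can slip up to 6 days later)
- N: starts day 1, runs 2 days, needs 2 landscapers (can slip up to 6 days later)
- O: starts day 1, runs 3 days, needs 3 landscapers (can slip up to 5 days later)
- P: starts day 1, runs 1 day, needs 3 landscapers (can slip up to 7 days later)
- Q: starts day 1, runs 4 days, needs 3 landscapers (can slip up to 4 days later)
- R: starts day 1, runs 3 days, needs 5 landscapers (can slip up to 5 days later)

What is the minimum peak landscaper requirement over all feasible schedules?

Early-start (M@1, N@1, O@1, P@1, Q@1, R@1) gives peak 18: d1:18  d2:15  d3:11  d4:3  d5:0  d6:0  d7:0  d8:0.
Shift O→3, Q→2, R→6.
Schedule M@1, N@1, O@3, P@1, Q@2, R@6: d1:7  d2:7  d3:6  d4:6  d5:6  d6:5  d7:5  d8:5 — peak 7.

7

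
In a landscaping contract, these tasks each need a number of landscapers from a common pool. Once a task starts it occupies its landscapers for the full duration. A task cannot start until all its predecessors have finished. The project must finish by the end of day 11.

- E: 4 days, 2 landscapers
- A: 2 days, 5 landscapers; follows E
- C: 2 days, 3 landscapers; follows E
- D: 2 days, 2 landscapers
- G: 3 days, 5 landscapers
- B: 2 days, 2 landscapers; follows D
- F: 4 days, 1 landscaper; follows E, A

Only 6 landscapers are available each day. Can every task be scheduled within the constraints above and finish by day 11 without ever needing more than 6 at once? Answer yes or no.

Schedule E@1, A@5, C@7, D@1, G@9, B@3, F@7: d1:4  d2:4  d3:4  d4:4  d5:5  d6:5  d7:4  d8:4  d9:6  d10:6  d11:5 — peak 6 ≤ 6.

yes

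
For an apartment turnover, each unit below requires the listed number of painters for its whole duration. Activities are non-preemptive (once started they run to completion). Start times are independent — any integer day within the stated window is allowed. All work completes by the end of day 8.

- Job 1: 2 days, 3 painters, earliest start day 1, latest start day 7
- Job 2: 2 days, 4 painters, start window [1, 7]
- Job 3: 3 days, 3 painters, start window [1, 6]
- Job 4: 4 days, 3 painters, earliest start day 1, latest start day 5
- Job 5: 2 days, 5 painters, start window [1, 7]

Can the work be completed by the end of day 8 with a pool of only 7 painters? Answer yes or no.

yes

Schedule Job 1@1, Job 2@1, Job 3@3, Job 4@3, Job 5@7: d1:7  d2:7  d3:6  d4:6  d5:6  d6:3  d7:5  d8:5 — peak 7 ≤ 7.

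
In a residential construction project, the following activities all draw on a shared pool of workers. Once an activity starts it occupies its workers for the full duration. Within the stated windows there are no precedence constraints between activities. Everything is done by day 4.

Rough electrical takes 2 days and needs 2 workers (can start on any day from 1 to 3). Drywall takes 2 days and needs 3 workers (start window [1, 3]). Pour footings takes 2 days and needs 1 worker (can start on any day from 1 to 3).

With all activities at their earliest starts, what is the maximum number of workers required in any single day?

Early-start schedule: Rough electrical@1, Drywall@1, Pour footings@1.
Load per day: day 1: 6, day 2: 6, day 3: 0, day 4: 0.
Peak is 6.

6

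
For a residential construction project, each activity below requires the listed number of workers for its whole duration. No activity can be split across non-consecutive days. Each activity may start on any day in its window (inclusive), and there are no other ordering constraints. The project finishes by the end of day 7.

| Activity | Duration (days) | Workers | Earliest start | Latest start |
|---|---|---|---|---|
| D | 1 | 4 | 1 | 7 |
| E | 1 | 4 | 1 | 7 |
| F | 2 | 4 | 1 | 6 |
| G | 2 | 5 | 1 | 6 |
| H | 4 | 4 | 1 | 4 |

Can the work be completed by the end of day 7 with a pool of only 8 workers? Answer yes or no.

Schedule D@1, E@1, F@2, G@6, H@2: d1:8  d2:8  d3:8  d4:4  d5:4  d6:5  d7:5 — peak 8 ≤ 8.

yes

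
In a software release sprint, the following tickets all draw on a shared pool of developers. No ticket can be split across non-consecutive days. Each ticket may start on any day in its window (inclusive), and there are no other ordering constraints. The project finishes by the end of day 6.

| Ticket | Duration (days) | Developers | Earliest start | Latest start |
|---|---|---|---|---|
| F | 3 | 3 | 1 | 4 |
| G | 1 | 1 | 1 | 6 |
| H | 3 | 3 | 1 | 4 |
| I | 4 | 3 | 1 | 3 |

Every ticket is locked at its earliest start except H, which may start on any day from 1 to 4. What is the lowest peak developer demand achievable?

7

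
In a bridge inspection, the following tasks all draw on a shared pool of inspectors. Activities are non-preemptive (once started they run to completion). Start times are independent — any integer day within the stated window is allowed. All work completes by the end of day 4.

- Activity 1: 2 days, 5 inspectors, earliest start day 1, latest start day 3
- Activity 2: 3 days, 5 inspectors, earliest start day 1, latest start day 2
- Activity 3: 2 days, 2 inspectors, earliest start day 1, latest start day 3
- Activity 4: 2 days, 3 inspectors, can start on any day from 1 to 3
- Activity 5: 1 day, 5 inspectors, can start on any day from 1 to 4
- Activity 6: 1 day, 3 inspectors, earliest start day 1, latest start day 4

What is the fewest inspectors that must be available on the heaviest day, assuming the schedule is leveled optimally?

12

Early-start (Activity 1@1, Activity 2@1, Activity 3@1, Activity 4@1, Activity 5@1, Activity 6@1) gives peak 23: d1:23  d2:15  d3:5  d4:0.
Shift Activity 4→3, Activity 5→4, Activity 6→3.
Schedule Activity 1@1, Activity 2@1, Activity 3@1, Activity 4@3, Activity 5@4, Activity 6@3: d1:12  d2:12  d3:11  d4:8 — peak 12.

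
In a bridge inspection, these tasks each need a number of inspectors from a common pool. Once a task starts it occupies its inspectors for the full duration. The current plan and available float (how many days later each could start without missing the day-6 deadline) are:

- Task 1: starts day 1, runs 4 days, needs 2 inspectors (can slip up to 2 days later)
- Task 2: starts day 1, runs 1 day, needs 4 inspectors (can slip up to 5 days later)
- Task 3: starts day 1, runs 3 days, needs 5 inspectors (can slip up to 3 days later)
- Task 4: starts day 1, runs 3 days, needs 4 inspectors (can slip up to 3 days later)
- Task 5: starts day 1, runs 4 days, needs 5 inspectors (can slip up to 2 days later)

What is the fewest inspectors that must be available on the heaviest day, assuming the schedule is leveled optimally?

12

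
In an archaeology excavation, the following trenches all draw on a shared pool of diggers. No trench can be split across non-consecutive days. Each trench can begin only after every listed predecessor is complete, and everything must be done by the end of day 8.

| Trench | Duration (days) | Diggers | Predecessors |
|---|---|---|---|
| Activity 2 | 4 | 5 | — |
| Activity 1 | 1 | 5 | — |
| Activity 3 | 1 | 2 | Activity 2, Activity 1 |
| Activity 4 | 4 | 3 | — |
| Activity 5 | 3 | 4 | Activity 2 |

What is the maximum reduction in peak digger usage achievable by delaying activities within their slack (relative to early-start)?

5

Early-start peak: d1:13  d2:8  d3:8  d4:8  d5:6  d6:4  d7:4  d8:0 ⇒ 13.
Leveled (Activity 2@1, Activity 1@5, Activity 3@6, Activity 4@1, Activity 5@6): d1:8  d2:8  d3:8  d4:8  d5:5  d6:6  d7:4  d8:4 ⇒ 8.
Reduction 13 − 8 = 5.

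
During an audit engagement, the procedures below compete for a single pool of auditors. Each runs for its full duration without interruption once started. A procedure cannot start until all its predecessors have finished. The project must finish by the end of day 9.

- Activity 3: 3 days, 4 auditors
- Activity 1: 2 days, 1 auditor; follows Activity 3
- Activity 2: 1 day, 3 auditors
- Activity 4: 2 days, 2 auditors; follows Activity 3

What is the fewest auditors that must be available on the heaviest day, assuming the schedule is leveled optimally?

4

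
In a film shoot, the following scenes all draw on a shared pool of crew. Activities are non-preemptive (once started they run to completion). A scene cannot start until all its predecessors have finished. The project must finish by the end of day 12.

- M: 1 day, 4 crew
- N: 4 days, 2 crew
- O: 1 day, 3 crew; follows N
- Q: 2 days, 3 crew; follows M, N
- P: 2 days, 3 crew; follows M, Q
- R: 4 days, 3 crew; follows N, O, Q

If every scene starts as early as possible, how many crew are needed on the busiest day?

Early-start schedule: M@1, N@1, O@5, Q@5, P@7, R@7.
Load per day: day 1: 6, day 2: 2, day 3: 2, day 4: 2, day 5: 6, day 6: 3, day 7: 6, day 8: 6, day 9: 3, day 10: 3, day 11: 0, day 12: 0.
Peak is 6.

6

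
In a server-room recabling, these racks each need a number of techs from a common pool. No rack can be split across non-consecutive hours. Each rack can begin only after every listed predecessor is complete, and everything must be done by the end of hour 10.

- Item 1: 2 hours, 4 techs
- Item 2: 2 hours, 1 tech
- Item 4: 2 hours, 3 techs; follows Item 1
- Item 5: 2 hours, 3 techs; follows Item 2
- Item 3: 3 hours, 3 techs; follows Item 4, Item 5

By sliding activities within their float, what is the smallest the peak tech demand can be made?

4

Early-start (Item 1@1, Item 2@1, Item 4@3, Item 5@3, Item 3@5) gives peak 6: h1:5  h2:5  h3:6  h4:6  h5:3  h6:3  h7:3  h8:0  h9:0  h10:0.
Shift Item 2→3, Item 5→5, Item 3→7.
Schedule Item 1@1, Item 2@3, Item 4@3, Item 5@5, Item 3@7: h1:4  h2:4  h3:4  h4:4  h5:3  h6:3  h7:3  h8:3  h9:3  h10:0 — peak 4.
Total tech-hours = 31 over 10 hours ⇒ peak ≥ ⌈31/10⌉ = 4, so 4 is optimal.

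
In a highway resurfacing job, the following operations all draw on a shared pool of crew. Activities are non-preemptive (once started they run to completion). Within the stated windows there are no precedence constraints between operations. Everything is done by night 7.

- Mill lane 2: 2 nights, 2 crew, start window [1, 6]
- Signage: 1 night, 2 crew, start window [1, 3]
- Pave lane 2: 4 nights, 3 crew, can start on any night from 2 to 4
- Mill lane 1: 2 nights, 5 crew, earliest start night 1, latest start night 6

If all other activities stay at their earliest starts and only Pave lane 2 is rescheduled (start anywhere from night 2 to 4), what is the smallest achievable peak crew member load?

Pave lane 2@2: n1:9  n2:10  n3:3  n4:3  n5:3  n6:0  n7:0 → peak 10
Pave lane 2@3: n1:9  n2:7  n3:3  n4:3  n5:3  n6:3  n7:0 → peak 9
Pave lane 2@4: n1:9  n2:7  n3:0  n4:3  n5:3  n6:3  n7:3 → peak 9
Best is Pave lane 2@3, peak 9.

9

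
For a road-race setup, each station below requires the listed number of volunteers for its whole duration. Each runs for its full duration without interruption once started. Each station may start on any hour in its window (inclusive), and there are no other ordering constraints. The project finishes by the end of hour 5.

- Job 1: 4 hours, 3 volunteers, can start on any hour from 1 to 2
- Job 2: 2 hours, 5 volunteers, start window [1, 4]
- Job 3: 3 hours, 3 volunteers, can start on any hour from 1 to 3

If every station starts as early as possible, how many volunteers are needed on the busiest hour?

11

Early-start schedule: Job 1@1, Job 2@1, Job 3@1.
Load per hour: hour 1: 11, hour 2: 11, hour 3: 6, hour 4: 3, hour 5: 0.
Peak is 11.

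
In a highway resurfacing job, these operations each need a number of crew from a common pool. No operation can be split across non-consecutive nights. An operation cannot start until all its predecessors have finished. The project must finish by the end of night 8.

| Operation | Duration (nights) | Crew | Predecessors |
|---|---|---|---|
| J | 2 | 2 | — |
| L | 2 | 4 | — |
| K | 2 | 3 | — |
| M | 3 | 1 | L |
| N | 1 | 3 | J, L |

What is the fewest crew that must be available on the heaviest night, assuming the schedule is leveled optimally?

4

Early-start (J@1, L@1, K@1, M@3, N@3) gives peak 9: n1:9  n2:9  n3:4  n4:1  n5:1  n6:0  n7:0  n8:0.
Shift L→3, K→5, M→5, N→7.
Schedule J@1, L@3, K@5, M@5, N@7: n1:2  n2:2  n3:4  n4:4  n5:4  n6:4  n7:4  n8:0 — peak 4.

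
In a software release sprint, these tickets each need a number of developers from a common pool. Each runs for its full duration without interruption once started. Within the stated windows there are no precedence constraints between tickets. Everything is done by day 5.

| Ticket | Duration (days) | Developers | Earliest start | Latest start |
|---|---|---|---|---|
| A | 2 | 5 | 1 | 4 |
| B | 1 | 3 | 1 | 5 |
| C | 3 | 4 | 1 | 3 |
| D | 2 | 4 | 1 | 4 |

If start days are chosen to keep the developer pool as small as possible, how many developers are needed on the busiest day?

8

Early-start (A@1, B@1, C@1, D@1) gives peak 16: d1:16  d2:13  d3:4  d4:0  d5:0.
Shift C→3, D→3.
Schedule A@1, B@1, C@3, D@3: d1:8  d2:5  d3:8  d4:8  d5:4 — peak 8.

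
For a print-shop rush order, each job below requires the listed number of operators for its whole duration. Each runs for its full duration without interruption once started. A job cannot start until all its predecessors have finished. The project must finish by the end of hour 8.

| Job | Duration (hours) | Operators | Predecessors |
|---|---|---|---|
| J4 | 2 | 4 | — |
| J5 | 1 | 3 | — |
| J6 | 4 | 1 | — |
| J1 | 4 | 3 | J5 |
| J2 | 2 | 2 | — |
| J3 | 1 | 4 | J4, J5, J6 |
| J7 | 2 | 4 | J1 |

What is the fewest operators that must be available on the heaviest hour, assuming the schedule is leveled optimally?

7

Early-start (J4@1, J5@1, J6@1, J1@2, J2@1, J3@5, J7@6) gives peak 10: h1:10  h2:10  h3:4  h4:4  h5:7  h6:4  h7:4  h8:0.
Shift J6→2, J1→3, J2→2, J3→6, J7→7.
Schedule J4@1, J5@1, J6@2, J1@3, J2@2, J3@6, J7@7: h1:7  h2:7  h3:6  h4:4  h5:4  h6:7  h7:4  h8:4 — peak 7.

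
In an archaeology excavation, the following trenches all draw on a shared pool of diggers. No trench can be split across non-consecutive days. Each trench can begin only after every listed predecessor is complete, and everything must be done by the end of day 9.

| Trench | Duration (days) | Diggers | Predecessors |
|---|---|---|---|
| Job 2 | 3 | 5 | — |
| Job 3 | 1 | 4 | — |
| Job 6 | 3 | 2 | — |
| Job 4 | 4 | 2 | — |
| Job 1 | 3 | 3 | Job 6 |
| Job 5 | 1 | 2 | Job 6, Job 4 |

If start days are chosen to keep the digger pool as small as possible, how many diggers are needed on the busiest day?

Early-start (Job 2@1, Job 3@1, Job 6@1, Job 4@1, Job 1@4, Job 5@5) gives peak 13: d1:13  d2:9  d3:9  d4:5  d5:5  d6:3  d7:0  d8:0  d9:0.
Shift Job 3→4, Job 6→4, Job 4→5, Job 1→7, Job 5→9.
Schedule Job 2@1, Job 3@4, Job 6@4, Job 4@5, Job 1@7, Job 5@9: d1:5  d2:5  d3:5  d4:6  d5:4  d6:4  d7:5  d8:5  d9:5 — peak 6.

6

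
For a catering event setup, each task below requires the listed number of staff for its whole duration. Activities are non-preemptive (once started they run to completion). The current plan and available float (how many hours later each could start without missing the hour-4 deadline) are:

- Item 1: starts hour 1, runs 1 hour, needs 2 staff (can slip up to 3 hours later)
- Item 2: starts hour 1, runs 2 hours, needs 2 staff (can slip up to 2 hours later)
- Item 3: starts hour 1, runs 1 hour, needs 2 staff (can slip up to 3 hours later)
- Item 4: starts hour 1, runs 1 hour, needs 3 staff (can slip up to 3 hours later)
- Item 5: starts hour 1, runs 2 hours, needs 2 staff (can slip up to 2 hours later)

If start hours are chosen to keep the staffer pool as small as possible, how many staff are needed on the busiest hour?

Early-start (Item 1@1, Item 2@1, Item 3@1, Item 4@1, Item 5@1) gives peak 11: h1:11  h2:4  h3:0  h4:0.
Shift Item 3→3, Item 4→4, Item 5→2.
Schedule Item 1@1, Item 2@1, Item 3@3, Item 4@4, Item 5@2: h1:4  h2:4  h3:4  h4:3 — peak 4.
Total staffer-hours = 15 over 4 hours ⇒ peak ≥ ⌈15/4⌉ = 4, so 4 is optimal.

4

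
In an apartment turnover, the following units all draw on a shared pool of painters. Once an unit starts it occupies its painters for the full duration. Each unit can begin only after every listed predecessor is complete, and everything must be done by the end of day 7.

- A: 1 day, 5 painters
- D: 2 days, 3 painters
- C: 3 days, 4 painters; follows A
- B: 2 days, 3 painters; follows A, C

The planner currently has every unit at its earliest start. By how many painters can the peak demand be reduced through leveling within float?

Early-start peak: d1:8  d2:7  d3:4  d4:4  d5:3  d6:3  d7:0 ⇒ 8.
Leveled (A@1, D@5, C@2, B@5): d1:5  d2:4  d3:4  d4:4  d5:6  d6:6  d7:0 ⇒ 6.
Reduction 8 − 6 = 2.

2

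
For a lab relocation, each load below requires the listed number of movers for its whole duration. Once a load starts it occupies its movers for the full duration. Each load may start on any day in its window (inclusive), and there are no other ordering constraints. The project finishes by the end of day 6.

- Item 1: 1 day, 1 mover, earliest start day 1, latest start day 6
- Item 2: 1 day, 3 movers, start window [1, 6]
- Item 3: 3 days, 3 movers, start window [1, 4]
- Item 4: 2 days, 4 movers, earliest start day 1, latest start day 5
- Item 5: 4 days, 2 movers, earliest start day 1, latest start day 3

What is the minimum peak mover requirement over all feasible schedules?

Early-start (Item 1@1, Item 2@1, Item 3@1, Item 4@1, Item 5@1) gives peak 13: d1:13  d2:9  d3:5  d4:2  d5:0  d6:0.
Shift Item 2→3, Item 3→4, Item 5→3.
Schedule Item 1@1, Item 2@3, Item 3@4, Item 4@1, Item 5@3: d1:5  d2:4  d3:5  d4:5  d5:5  d6:5 — peak 5.
Total mover-days = 29 over 6 days ⇒ peak ≥ ⌈29/6⌉ = 5, so 5 is optimal.

5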